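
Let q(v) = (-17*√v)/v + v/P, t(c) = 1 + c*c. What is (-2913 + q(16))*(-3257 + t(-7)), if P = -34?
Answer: 636284835/68 ≈ 9.3571e+6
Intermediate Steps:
t(c) = 1 + c²
q(v) = -17/√v - v/34 (q(v) = (-17*√v)/v + v/(-34) = -17/√v + v*(-1/34) = -17/√v - v/34)
(-2913 + q(16))*(-3257 + t(-7)) = (-2913 + (-17/√16 - 1/34*16))*(-3257 + (1 + (-7)²)) = (-2913 + (-17*¼ - 8/17))*(-3257 + (1 + 49)) = (-2913 + (-17/4 - 8/17))*(-3257 + 50) = (-2913 - 321/68)*(-3207) = -198405/68*(-3207) = 636284835/68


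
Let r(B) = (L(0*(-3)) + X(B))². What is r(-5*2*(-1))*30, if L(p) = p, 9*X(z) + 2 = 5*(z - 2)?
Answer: 14440/27 ≈ 534.81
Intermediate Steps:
X(z) = -4/3 + 5*z/9 (X(z) = -2/9 + (5*(z - 2))/9 = -2/9 + (5*(-2 + z))/9 = -2/9 + (-10 + 5*z)/9 = -2/9 + (-10/9 + 5*z/9) = -4/3 + 5*z/9)
r(B) = (-4/3 + 5*B/9)² (r(B) = (0*(-3) + (-4/3 + 5*B/9))² = (0 + (-4/3 + 5*B/9))² = (-4/3 + 5*B/9)²)
r(-5*2*(-1))*30 = ((-12 + 5*(-5*2*(-1)))²/81)*30 = ((-12 + 5*(-10*(-1)))²/81)*30 = ((-12 + 5*10)²/81)*30 = ((-12 + 50)²/81)*30 = ((1/81)*38²)*30 = ((1/81)*1444)*30 = (1444/81)*30 = 14440/27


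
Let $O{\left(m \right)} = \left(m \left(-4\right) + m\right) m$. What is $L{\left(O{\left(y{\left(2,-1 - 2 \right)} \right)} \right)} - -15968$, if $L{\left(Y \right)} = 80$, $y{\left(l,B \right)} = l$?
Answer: $16048$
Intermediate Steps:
$O{\left(m \right)} = - 3 m^{2}$ ($O{\left(m \right)} = \left(- 4 m + m\right) m = - 3 m m = - 3 m^{2}$)
$L{\left(O{\left(y{\left(2,-1 - 2 \right)} \right)} \right)} - -15968 = 80 - -15968 = 80 + 15968 = 16048$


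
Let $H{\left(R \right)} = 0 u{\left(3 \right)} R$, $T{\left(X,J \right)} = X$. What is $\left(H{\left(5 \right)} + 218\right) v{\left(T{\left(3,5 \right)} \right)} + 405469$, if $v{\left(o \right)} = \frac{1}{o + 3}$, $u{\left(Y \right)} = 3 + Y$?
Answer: $\frac{1216516}{3} \approx 4.0551 \cdot 10^{5}$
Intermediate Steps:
$v{\left(o \right)} = \frac{1}{3 + o}$
$H{\left(R \right)} = 0$ ($H{\left(R \right)} = 0 \left(3 + 3\right) R = 0 \cdot 6 R = 0 R = 0$)
$\left(H{\left(5 \right)} + 218\right) v{\left(T{\left(3,5 \right)} \right)} + 405469 = \frac{0 + 218}{3 + 3} + 405469 = \frac{218}{6} + 405469 = 218 \cdot \frac{1}{6} + 405469 = \frac{109}{3} + 405469 = \frac{1216516}{3}$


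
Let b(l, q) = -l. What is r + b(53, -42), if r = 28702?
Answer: 28649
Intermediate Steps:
r + b(53, -42) = 28702 - 1*53 = 28702 - 53 = 28649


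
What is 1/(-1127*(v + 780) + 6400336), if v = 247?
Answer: 1/5242907 ≈ 1.9073e-7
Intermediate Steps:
1/(-1127*(v + 780) + 6400336) = 1/(-1127*(247 + 780) + 6400336) = 1/(-1127*1027 + 6400336) = 1/(-1157429 + 6400336) = 1/5242907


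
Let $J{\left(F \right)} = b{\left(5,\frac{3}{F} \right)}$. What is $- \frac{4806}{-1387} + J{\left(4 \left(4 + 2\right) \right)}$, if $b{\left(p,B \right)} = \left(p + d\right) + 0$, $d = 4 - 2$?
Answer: $\frac{14515}{1387} \approx 10.465$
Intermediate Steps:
$d = 2$ ($d = 4 - 2 = 2$)
$b{\left(p,B \right)} = 2 + p$ ($b{\left(p,B \right)} = \left(p + 2\right) + 0 = \left(2 + p\right) + 0 = 2 + p$)
$J{\left(F \right)} = 7$ ($J{\left(F \right)} = 2 + 5 = 7$)
$- \frac{4806}{-1387} + J{\left(4 \left(4 + 2\right) \right)} = - \frac{4806}{-1387} + 7 = \left(-4806\right) \left(- \frac{1}{1387}\right) + 7 = \frac{4806}{1387} + 7 = \frac{14515}{1387}$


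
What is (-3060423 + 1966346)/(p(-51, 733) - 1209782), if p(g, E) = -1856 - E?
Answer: 57583/63809 ≈ 0.90243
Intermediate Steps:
(-3060423 + 1966346)/(p(-51, 733) - 1209782) = (-3060423 + 1966346)/((-1856 - 1*733) - 1209782) = -1094077/((-1856 - 733) - 1209782) = -1094077/(-2589 - 1209782) = -1094077/(-1212371) = -1094077*(-1/1212371) = 57583/63809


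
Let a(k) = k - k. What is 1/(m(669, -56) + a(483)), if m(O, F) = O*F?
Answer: -1/37464 ≈ -2.6692e-5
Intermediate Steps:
m(O, F) = F*O
a(k) = 0
1/(m(669, -56) + a(483)) = 1/(-56*669 + 0) = 1/(-37464 + 0) = 1/(-37464) = -1/37464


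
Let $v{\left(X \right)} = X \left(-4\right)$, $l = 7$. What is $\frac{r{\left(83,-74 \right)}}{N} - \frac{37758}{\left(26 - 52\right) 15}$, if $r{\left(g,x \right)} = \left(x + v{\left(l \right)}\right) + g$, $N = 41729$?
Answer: $\frac{262599362}{2712385} \approx 96.815$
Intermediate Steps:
$v{\left(X \right)} = - 4 X$
$r{\left(g,x \right)} = -28 + g + x$ ($r{\left(g,x \right)} = \left(x - 28\right) + g = \left(-28 + x\right) + g = -28 + g + x$)
$\frac{r{\left(83,-74 \right)}}{N} - \frac{37758}{\left(26 - 52\right) 15} = \frac{-28 + 83 - 74}{41729} - \frac{37758}{\left(26 - 52\right) 15} = \left(-19\right) \frac{1}{41729} - \frac{37758}{\left(-26\right) 15} = - \frac{19}{41729} - \frac{37758}{-390} = - \frac{19}{41729} - - \frac{6293}{65} = - \frac{19}{41729} + \frac{6293}{65} = \frac{262599362}{2712385}$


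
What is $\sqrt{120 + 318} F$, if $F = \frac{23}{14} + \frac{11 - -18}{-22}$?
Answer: $\frac{25 \sqrt{438}}{77} \approx 6.795$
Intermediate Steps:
$F = \frac{25}{77}$ ($F = 23 \cdot \frac{1}{14} + \left(11 + 18\right) \left(- \frac{1}{22}\right) = \frac{23}{14} + 29 \left(- \frac{1}{22}\right) = \frac{23}{14} - \frac{29}{22} = \frac{25}{77} \approx 0.32468$)
$\sqrt{120 + 318} F = \sqrt{120 + 318} \cdot \frac{25}{77} = \sqrt{438} \cdot \frac{25}{77} = \frac{25 \sqrt{438}}{77}$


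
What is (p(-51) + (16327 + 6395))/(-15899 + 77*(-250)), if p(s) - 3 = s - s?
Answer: -22725/35149 ≈ -0.64653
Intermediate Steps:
p(s) = 3 (p(s) = 3 + (s - s) = 3 + 0 = 3)
(p(-51) + (16327 + 6395))/(-15899 + 77*(-250)) = (3 + (16327 + 6395))/(-15899 + 77*(-250)) = (3 + 22722)/(-15899 - 19250) = 22725/(-35149) = 22725*(-1/35149) = -22725/35149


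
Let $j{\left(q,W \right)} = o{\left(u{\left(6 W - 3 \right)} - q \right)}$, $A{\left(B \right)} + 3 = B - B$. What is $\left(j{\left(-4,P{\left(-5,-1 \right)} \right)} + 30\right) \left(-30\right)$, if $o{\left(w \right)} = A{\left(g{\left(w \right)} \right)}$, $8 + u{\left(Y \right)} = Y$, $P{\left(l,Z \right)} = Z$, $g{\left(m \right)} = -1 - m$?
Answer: $-810$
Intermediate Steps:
$u{\left(Y \right)} = -8 + Y$
$A{\left(B \right)} = -3$ ($A{\left(B \right)} = -3 + \left(B - B\right) = -3 + 0 = -3$)
$o{\left(w \right)} = -3$
$j{\left(q,W \right)} = -3$
$\left(j{\left(-4,P{\left(-5,-1 \right)} \right)} + 30\right) \left(-30\right) = \left(-3 + 30\right) \left(-30\right) = 27 \left(-30\right) = -810$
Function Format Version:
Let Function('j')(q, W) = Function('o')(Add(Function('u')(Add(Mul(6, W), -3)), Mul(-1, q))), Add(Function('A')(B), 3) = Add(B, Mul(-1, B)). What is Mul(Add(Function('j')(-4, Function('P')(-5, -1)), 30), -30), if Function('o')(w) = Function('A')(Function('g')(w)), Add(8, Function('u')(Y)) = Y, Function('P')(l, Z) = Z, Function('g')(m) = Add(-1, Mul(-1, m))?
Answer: -810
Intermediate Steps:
Function('u')(Y) = Add(-8, Y)
Function('A')(B) = -3 (Function('A')(B) = Add(-3, Add(B, Mul(-1, B))) = Add(-3, 0) = -3)
Function('o')(w) = -3
Function('j')(q, W) = -3
Mul(Add(Function('j')(-4, Function('P')(-5, -1)), 30), -30) = Mul(Add(-3, 30), -30) = Mul(27, -30) = -810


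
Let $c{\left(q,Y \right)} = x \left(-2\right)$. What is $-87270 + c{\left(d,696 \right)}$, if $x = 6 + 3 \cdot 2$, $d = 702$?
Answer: $-87294$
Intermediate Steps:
$x = 12$ ($x = 6 + 6 = 12$)
$c{\left(q,Y \right)} = -24$ ($c{\left(q,Y \right)} = 12 \left(-2\right) = -24$)
$-87270 + c{\left(d,696 \right)} = -87270 - 24 = -87294$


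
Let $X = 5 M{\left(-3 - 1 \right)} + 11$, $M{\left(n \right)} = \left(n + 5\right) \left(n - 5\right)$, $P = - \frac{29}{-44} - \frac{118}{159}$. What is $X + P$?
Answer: $- \frac{238445}{6996} \approx -34.083$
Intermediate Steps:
$P = - \frac{581}{6996}$ ($P = \left(-29\right) \left(- \frac{1}{44}\right) - \frac{118}{159} = \frac{29}{44} - \frac{118}{159} = - \frac{581}{6996} \approx -0.083047$)
$M{\left(n \right)} = \left(-5 + n\right) \left(5 + n\right)$ ($M{\left(n \right)} = \left(5 + n\right) \left(-5 + n\right) = \left(-5 + n\right) \left(5 + n\right)$)
$X = -34$ ($X = 5 \left(-25 + \left(-3 - 1\right)^{2}\right) + 11 = 5 \left(-25 + \left(-4\right)^{2}\right) + 11 = 5 \left(-25 + 16\right) + 11 = 5 \left(-9\right) + 11 = -45 + 11 = -34$)
$X + P = -34 - \frac{581}{6996} = - \frac{238445}{6996}$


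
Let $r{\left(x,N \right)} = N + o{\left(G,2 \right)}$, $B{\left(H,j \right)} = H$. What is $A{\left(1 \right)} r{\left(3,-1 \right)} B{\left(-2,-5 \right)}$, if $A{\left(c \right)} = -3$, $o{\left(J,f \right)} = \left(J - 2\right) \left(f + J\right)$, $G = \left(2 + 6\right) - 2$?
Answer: $186$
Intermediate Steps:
$G = 6$ ($G = 8 - 2 = 6$)
$o{\left(J,f \right)} = \left(-2 + J\right) \left(J + f\right)$
$r{\left(x,N \right)} = 32 + N$ ($r{\left(x,N \right)} = N + \left(6^{2} - 12 - 4 + 6 \cdot 2\right) = N + \left(36 - 12 - 4 + 12\right) = N + 32 = 32 + N$)
$A{\left(1 \right)} r{\left(3,-1 \right)} B{\left(-2,-5 \right)} = - 3 \left(32 - 1\right) \left(-2\right) = \left(-3\right) 31 \left(-2\right) = \left(-93\right) \left(-2\right) = 186$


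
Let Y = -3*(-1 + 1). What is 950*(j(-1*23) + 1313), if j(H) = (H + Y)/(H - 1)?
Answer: 14979125/12 ≈ 1.2483e+6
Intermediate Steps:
Y = 0 (Y = -3*0 = 0)
j(H) = H/(-1 + H) (j(H) = (H + 0)/(H - 1) = H/(-1 + H))
950*(j(-1*23) + 1313) = 950*((-1*23)/(-1 - 1*23) + 1313) = 950*(-23/(-1 - 23) + 1313) = 950*(-23/(-24) + 1313) = 950*(-23*(-1/24) + 1313) = 950*(23/24 + 1313) = 950*(31535/24) = 14979125/12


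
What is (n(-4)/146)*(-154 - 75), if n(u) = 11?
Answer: -2519/146 ≈ -17.253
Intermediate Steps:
(n(-4)/146)*(-154 - 75) = (11/146)*(-154 - 75) = (11*(1/146))*(-229) = (11/146)*(-229) = -2519/146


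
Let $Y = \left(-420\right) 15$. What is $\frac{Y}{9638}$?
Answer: $- \frac{3150}{4819} \approx -0.65366$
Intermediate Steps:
$Y = -6300$
$\frac{Y}{9638} = - \frac{6300}{9638} = \left(-6300\right) \frac{1}{9638} = - \frac{3150}{4819}$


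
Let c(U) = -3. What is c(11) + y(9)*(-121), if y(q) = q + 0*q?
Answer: -1092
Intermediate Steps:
y(q) = q (y(q) = q + 0 = q)
c(11) + y(9)*(-121) = -3 + 9*(-121) = -3 - 1089 = -1092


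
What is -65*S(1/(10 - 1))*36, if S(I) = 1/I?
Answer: -21060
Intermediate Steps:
-65*S(1/(10 - 1))*36 = -65/(1/(10 - 1))*36 = -65/(1/9)*36 = -65/⅑*36 = -65*9*36 = -585*36 = -21060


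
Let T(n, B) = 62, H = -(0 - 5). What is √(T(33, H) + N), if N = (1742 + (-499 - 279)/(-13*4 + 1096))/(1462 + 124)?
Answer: √1201322782283/137982 ≈ 7.9434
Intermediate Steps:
H = 5 (H = -1*(-5) = 5)
N = 908935/827892 (N = (1742 - 778/(-52 + 1096))/1586 = (1742 - 778/1044)*(1/1586) = (1742 - 778*1/1044)*(1/1586) = (1742 - 389/522)*(1/1586) = (908935/522)*(1/1586) = 908935/827892 ≈ 1.0979)
√(T(33, H) + N) = √(62 + 908935/827892) = √(52238239/827892) = √1201322782283/137982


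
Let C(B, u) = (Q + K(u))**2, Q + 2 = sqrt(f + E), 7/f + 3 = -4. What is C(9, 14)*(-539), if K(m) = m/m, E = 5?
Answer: -539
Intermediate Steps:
f = -1 (f = 7/(-3 - 4) = 7/(-7) = 7*(-1/7) = -1)
K(m) = 1
Q = 0 (Q = -2 + sqrt(-1 + 5) = -2 + sqrt(4) = -2 + 2 = 0)
C(B, u) = 1 (C(B, u) = (0 + 1)**2 = 1**2 = 1)
C(9, 14)*(-539) = 1*(-539) = -539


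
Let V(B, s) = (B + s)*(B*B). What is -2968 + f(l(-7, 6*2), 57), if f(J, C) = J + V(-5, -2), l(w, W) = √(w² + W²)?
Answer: -3143 + √193 ≈ -3129.1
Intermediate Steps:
l(w, W) = √(W² + w²)
V(B, s) = B²*(B + s) (V(B, s) = (B + s)*B² = B²*(B + s))
f(J, C) = -175 + J (f(J, C) = J + (-5)²*(-5 - 2) = J + 25*(-7) = J - 175 = -175 + J)
-2968 + f(l(-7, 6*2), 57) = -2968 + (-175 + √((6*2)² + (-7)²)) = -2968 + (-175 + √(12² + 49)) = -2968 + (-175 + √(144 + 49)) = -2968 + (-175 + √193) = -3143 + √193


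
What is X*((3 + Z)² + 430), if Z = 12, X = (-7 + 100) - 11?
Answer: 53710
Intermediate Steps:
X = 82 (X = 93 - 11 = 82)
X*((3 + Z)² + 430) = 82*((3 + 12)² + 430) = 82*(15² + 430) = 82*(225 + 430) = 82*655 = 53710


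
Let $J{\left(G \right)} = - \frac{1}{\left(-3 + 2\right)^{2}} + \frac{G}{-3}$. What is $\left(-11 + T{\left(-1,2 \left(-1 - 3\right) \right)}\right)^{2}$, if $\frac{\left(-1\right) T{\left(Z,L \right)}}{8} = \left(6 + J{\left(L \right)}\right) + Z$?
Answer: $\frac{37249}{9} \approx 4138.8$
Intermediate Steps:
$J{\left(G \right)} = -1 - \frac{G}{3}$ ($J{\left(G \right)} = - \frac{1}{\left(-1\right)^{2}} + G \left(- \frac{1}{3}\right) = - 1^{-1} - \frac{G}{3} = \left(-1\right) 1 - \frac{G}{3} = -1 - \frac{G}{3}$)
$T{\left(Z,L \right)} = -40 - 8 Z + \frac{8 L}{3}$ ($T{\left(Z,L \right)} = - 8 \left(\left(6 - \left(1 + \frac{L}{3}\right)\right) + Z\right) = - 8 \left(\left(5 - \frac{L}{3}\right) + Z\right) = - 8 \left(5 + Z - \frac{L}{3}\right) = -40 - 8 Z + \frac{8 L}{3}$)
$\left(-11 + T{\left(-1,2 \left(-1 - 3\right) \right)}\right)^{2} = \left(-11 - \left(32 - \frac{16 \left(-1 - 3\right)}{3}\right)\right)^{2} = \left(-11 + \left(-40 + 8 + \frac{8 \cdot 2 \left(-4\right)}{3}\right)\right)^{2} = \left(-11 + \left(-40 + 8 + \frac{8}{3} \left(-8\right)\right)\right)^{2} = \left(-11 - \frac{160}{3}\right)^{2} = \left(- \frac{193}{3}\right)^{2} = \frac{37249}{9}$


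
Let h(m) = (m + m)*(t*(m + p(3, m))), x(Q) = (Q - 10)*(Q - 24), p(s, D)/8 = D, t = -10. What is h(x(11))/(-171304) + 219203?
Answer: 9387595283/42826 ≈ 2.1920e+5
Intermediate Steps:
p(s, D) = 8*D
x(Q) = (-24 + Q)*(-10 + Q) (x(Q) = (-10 + Q)*(-24 + Q) = (-24 + Q)*(-10 + Q))
h(m) = -180*m² (h(m) = (m + m)*(-10*(m + 8*m)) = (2*m)*(-90*m) = -180*m²)
h(x(11))/(-171304) + 219203 = -180*(240 + 11² - 34*11)²/(-171304) + 219203 = -180*(240 + 121 - 374)²*(-1/171304) + 219203 = -180*(-13)²*(-1/171304) + 219203 = -180*169*(-1/171304) + 219203 = -30420*(-1/171304) + 219203 = 7605/42826 + 219203 = 9387595283/42826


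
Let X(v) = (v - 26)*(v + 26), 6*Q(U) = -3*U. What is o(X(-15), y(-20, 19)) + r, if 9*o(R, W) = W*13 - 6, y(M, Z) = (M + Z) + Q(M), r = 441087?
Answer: 1323298/3 ≈ 4.4110e+5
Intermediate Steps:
Q(U) = -U/2 (Q(U) = (-3*U)/6 = -U/2)
y(M, Z) = Z + M/2 (y(M, Z) = (M + Z) - M/2 = Z + M/2)
X(v) = (-26 + v)*(26 + v)
o(R, W) = -⅔ + 13*W/9 (o(R, W) = (W*13 - 6)/9 = (13*W - 6)/9 = (-6 + 13*W)/9 = -⅔ + 13*W/9)
o(X(-15), y(-20, 19)) + r = (-⅔ + 13*(19 + (½)*(-20))/9) + 441087 = (-⅔ + 13*(19 - 10)/9) + 441087 = (-⅔ + (13/9)*9) + 441087 = (-⅔ + 13) + 441087 = 37/3 + 441087 = 1323298/3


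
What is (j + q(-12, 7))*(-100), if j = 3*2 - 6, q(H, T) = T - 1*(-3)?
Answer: -1000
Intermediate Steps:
q(H, T) = 3 + T (q(H, T) = T + 3 = 3 + T)
j = 0 (j = 6 - 6 = 0)
(j + q(-12, 7))*(-100) = (0 + (3 + 7))*(-100) = (0 + 10)*(-100) = 10*(-100) = -1000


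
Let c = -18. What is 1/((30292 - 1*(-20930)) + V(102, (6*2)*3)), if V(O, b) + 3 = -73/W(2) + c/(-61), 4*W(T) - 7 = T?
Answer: 549/28101581 ≈ 1.9536e-5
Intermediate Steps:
W(T) = 7/4 + T/4
V(O, b) = -19297/549 (V(O, b) = -3 + (-73/(7/4 + (¼)*2) - 18/(-61)) = -3 + (-73/(7/4 + ½) - 18*(-1/61)) = -3 + (-73/9/4 + 18/61) = -3 + (-73*4/9 + 18/61) = -3 + (-292/9 + 18/61) = -3 - 17650/549 = -19297/549)
1/((30292 - 1*(-20930)) + V(102, (6*2)*3)) = 1/((30292 - 1*(-20930)) - 19297/549) = 1/((30292 + 20930) - 19297/549) = 1/(51222 - 19297/549) = 1/(28101581/549) = 549/28101581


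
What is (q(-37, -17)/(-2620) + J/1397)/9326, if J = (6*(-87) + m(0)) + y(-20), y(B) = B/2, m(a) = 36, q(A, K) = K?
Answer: -1275771/34134465640 ≈ -3.7375e-5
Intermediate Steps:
y(B) = B/2 (y(B) = B*(½) = B/2)
J = -496 (J = (6*(-87) + 36) + (½)*(-20) = (-522 + 36) - 10 = -486 - 10 = -496)
(q(-37, -17)/(-2620) + J/1397)/9326 = (-17/(-2620) - 496/1397)/9326 = (-17*(-1/2620) - 496*1/1397)*(1/9326) = (17/2620 - 496/1397)*(1/9326) = -1275771/3660140*1/9326 = -1275771/34134465640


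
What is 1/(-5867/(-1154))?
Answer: 1154/5867 ≈ 0.19669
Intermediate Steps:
1/(-5867/(-1154)) = 1/(-5867*(-1/1154)) = 1/(5867/1154) = 1154/5867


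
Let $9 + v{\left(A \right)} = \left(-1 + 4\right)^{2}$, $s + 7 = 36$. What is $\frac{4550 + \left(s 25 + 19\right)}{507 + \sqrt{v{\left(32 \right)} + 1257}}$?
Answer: $\frac{447343}{42632} - \frac{2647 \sqrt{1257}}{127896} \approx 9.7594$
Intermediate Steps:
$s = 29$ ($s = -7 + 36 = 29$)
$v{\left(A \right)} = 0$ ($v{\left(A \right)} = -9 + \left(-1 + 4\right)^{2} = -9 + 3^{2} = -9 + 9 = 0$)
$\frac{4550 + \left(s 25 + 19\right)}{507 + \sqrt{v{\left(32 \right)} + 1257}} = \frac{4550 + \left(29 \cdot 25 + 19\right)}{507 + \sqrt{0 + 1257}} = \frac{4550 + \left(725 + 19\right)}{507 + \sqrt{1257}} = \frac{4550 + 744}{507 + \sqrt{1257}} = \frac{5294}{507 + \sqrt{1257}}$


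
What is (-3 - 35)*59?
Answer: -2242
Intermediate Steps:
(-3 - 35)*59 = -38*59 = -2242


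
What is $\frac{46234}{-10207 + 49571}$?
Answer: $\frac{23117}{19682} \approx 1.1745$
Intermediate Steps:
$\frac{46234}{-10207 + 49571} = \frac{46234}{39364} = 46234 \cdot \frac{1}{39364} = \frac{23117}{19682}$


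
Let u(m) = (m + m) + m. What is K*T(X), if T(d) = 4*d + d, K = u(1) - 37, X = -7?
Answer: 1190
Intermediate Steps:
u(m) = 3*m (u(m) = 2*m + m = 3*m)
K = -34 (K = 3*1 - 37 = 3 - 37 = -34)
T(d) = 5*d
K*T(X) = -170*(-7) = -34*(-35) = 1190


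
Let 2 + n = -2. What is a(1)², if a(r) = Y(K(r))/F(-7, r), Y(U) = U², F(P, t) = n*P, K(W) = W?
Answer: 1/784 ≈ 0.0012755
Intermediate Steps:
n = -4 (n = -2 - 2 = -4)
F(P, t) = -4*P
a(r) = r²/28 (a(r) = r²/((-4*(-7))) = r²/28)
a(1)² = ((1/28)*1²)² = ((1/28)*1)² = (1/28)² = 1/784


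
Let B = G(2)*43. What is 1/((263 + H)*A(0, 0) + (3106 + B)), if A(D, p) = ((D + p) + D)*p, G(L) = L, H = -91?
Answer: 1/3192 ≈ 0.00031328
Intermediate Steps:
B = 86 (B = 2*43 = 86)
A(D, p) = p*(p + 2*D) (A(D, p) = (p + 2*D)*p = p*(p + 2*D))
1/((263 + H)*A(0, 0) + (3106 + B)) = 1/((263 - 91)*(0*(0 + 2*0)) + (3106 + 86)) = 1/(172*(0*(0 + 0)) + 3192) = 1/(172*(0*0) + 3192) = 1/(172*0 + 3192) = 1/(0 + 3192) = 1/3192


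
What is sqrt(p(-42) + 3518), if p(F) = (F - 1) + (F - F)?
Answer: 5*sqrt(139) ≈ 58.949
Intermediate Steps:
p(F) = -1 + F (p(F) = (-1 + F) + 0 = -1 + F)
sqrt(p(-42) + 3518) = sqrt((-1 - 42) + 3518) = sqrt(-43 + 3518) = sqrt(3475) = 5*sqrt(139)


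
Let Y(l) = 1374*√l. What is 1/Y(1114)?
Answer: √1114/1530636 ≈ 2.1806e-5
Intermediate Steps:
1/Y(1114) = 1/(1374*√1114) = √1114/1530636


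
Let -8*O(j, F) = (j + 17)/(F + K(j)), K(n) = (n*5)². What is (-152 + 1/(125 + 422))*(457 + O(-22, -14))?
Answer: -3673791601203/52888336 ≈ -69463.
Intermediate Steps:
K(n) = 25*n² (K(n) = (5*n)² = 25*n²)
O(j, F) = -(17 + j)/(8*(F + 25*j²)) (O(j, F) = -(j + 17)/(8*(F + 25*j²)) = -(17 + j)/(8*(F + 25*j²)))
(-152 + 1/(125 + 422))*(457 + O(-22, -14)) = (-152 + 1/(125 + 422))*(457 + (-17 - 1*(-22))/(8*(-14 + 25*(-22)²))) = (-152 + 1/547)*(457 + (-17 + 22)/(8*(-14 + 25*484))) = (-152 + 1/547)*(457 + (⅛)*5/(-14 + 12100)) = -83143*(457 + (⅛)*5/12086)/547 = -83143*(457 + (⅛)*(1/12086)*5)/547 = -83143*(457 + 5/96688)/547 = -83143/547*44186421/96688 = -3673791601203/52888336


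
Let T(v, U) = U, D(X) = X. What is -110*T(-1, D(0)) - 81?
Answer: -81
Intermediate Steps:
-110*T(-1, D(0)) - 81 = -110*0 - 81 = 0 - 81 = -81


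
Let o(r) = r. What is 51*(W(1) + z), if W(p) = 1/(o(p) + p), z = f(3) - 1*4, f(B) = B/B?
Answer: -255/2 ≈ -127.50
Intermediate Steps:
f(B) = 1
z = -3 (z = 1 - 1*4 = 1 - 4 = -3)
W(p) = 1/(2*p) (W(p) = 1/(p + p) = 1/(2*p))
51*(W(1) + z) = 51*((1/2)/1 - 3) = 51*((1/2)*1 - 3) = 51*(1/2 - 3) = 51*(-5/2) = -255/2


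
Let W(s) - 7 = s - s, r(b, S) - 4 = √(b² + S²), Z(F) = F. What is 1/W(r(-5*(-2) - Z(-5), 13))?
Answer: ⅐ ≈ 0.14286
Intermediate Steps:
r(b, S) = 4 + √(S² + b²) (r(b, S) = 4 + √(b² + S²) = 4 + √(S² + b²))
W(s) = 7 (W(s) = 7 + (s - s) = 7 + 0 = 7)
1/W(r(-5*(-2) - Z(-5), 13)) = 1/7 = ⅐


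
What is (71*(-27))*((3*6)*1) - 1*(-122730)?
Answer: 88224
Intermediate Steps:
(71*(-27))*((3*6)*1) - 1*(-122730) = -34506 + 122730 = 88224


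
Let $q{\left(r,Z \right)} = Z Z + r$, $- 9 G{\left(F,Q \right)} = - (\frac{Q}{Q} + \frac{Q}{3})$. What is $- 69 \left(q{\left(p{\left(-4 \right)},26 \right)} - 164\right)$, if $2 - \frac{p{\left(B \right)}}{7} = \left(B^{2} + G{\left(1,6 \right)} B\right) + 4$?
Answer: $-27278$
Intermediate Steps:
$G{\left(F,Q \right)} = \frac{1}{9} + \frac{Q}{27}$ ($G{\left(F,Q \right)} = - \frac{\left(-1\right) \left(\frac{Q}{Q} + \frac{Q}{3}\right)}{9} = - \frac{\left(-1\right) \left(1 + Q \frac{1}{3}\right)}{9} = - \frac{\left(-1\right) \left(1 + \frac{Q}{3}\right)}{9} = - \frac{-1 - \frac{Q}{3}}{9} = \frac{1}{9} + \frac{Q}{27}$)
$p{\left(B \right)} = -14 - 7 B^{2} - \frac{7 B}{3}$ ($p{\left(B \right)} = 14 - 7 \left(\left(B^{2} + \left(\frac{1}{9} + \frac{1}{27} \cdot 6\right) B\right) + 4\right) = 14 - 7 \left(\left(B^{2} + \left(\frac{1}{9} + \frac{2}{9}\right) B\right) + 4\right) = 14 - 7 \left(\left(B^{2} + \frac{B}{3}\right) + 4\right) = 14 - 7 \left(4 + B^{2} + \frac{B}{3}\right) = 14 - \left(28 + 7 B^{2} + \frac{7 B}{3}\right) = -14 - 7 B^{2} - \frac{7 B}{3}$)
$q{\left(r,Z \right)} = r + Z^{2}$ ($q{\left(r,Z \right)} = Z^{2} + r = r + Z^{2}$)
$- 69 \left(q{\left(p{\left(-4 \right)},26 \right)} - 164\right) = - 69 \left(\left(\left(-14 - 7 \left(-4\right)^{2} - - \frac{28}{3}\right) + 26^{2}\right) - 164\right) = - 69 \left(\left(\left(-14 - 112 + \frac{28}{3}\right) + 676\right) - 164\right) = - 69 \left(\left(- \frac{350}{3} + 676\right) - 164\right) = - 69 \left(\frac{1678}{3} - 164\right) = \left(-69\right) \frac{1186}{3} = -27278$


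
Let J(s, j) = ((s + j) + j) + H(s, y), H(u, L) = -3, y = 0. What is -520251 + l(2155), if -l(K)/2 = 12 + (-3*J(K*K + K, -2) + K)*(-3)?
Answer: -84138459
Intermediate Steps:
J(s, j) = -3 + s + 2*j (J(s, j) = ((s + j) + j) - 3 = ((j + s) + j) - 3 = (s + 2*j) - 3 = -3 + s + 2*j)
l(K) = 102 - 18*K**2 - 12*K (l(K) = -2*(12 + (-3*(-3 + (K*K + K) + 2*(-2)) + K)*(-3)) = -2*(12 + (-3*(-3 + (K**2 + K) - 4) + K)*(-3)) = -2*(12 + (-3*(-3 + (K + K**2) - 4) + K)*(-3)) = -2*(12 + (-3*(-7 + K + K**2) + K)*(-3)) = -2*(12 + ((21 - 3*K - 3*K**2) + K)*(-3)) = -2*(12 + (21 - 3*K**2 - 2*K)*(-3)) = -2*(12 + (-63 + 6*K + 9*K**2)) = -2*(-51 + 6*K + 9*K**2) = 102 - 18*K**2 - 12*K)
-520251 + l(2155) = -520251 + (102 - 18*2155**2 - 12*2155) = -520251 + (102 - 18*4644025 - 25860) = -520251 + (102 - 83592450 - 25860) = -520251 - 83618208 = -84138459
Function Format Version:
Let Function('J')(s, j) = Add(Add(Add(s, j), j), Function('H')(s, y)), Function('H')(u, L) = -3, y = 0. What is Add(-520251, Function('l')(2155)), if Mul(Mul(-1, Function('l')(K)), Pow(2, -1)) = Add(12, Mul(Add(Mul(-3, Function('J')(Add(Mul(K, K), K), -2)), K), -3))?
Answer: -84138459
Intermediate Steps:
Function('J')(s, j) = Add(-3, s, Mul(2, j)) (Function('J')(s, j) = Add(Add(Add(s, j), j), -3) = Add(Add(Add(j, s), j), -3) = Add(Add(s, Mul(2, j)), -3) = Add(-3, s, Mul(2, j)))
Function('l')(K) = Add(102, Mul(-18, Pow(K, 2)), Mul(-12, K)) (Function('l')(K) = Mul(-2, Add(12, Mul(Add(Mul(-3, Add(-3, Add(Mul(K, K), K), Mul(2, -2))), K), -3))) = Mul(-2, Add(12, Mul(Add(Mul(-3, Add(-3, Add(Pow(K, 2), K), -4)), K), -3))) = Mul(-2, Add(12, Mul(Add(Mul(-3, Add(-3, Add(K, Pow(K, 2)), -4)), K), -3))) = Mul(-2, Add(12, Mul(Add(Mul(-3, Add(-7, K, Pow(K, 2))), K), -3))) = Mul(-2, Add(12, Mul(Add(Add(21, Mul(-3, K), Mul(-3, Pow(K, 2))), K), -3))) = Mul(-2, Add(12, Mul(Add(21, Mul(-3, Pow(K, 2)), Mul(-2, K)), -3))) = Mul(-2, Add(12, Add(-63, Mul(6, K), Mul(9, Pow(K, 2))))) = Mul(-2, Add(-51, Mul(6, K), Mul(9, Pow(K, 2)))) = Add(102, Mul(-18, Pow(K, 2)), Mul(-12, K)))
Add(-520251, Function('l')(2155)) = Add(-520251, Add(102, Mul(-18, Pow(2155, 2)), Mul(-12, 2155))) = Add(-520251, Add(102, Mul(-18, 4644025), -25860)) = Add(-520251, Add(102, -83592450, -25860)) = Add(-520251, -83618208) = -84138459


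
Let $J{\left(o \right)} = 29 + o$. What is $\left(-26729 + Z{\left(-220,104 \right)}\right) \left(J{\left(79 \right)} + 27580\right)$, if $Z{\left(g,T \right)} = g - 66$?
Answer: $-747991320$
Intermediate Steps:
$Z{\left(g,T \right)} = -66 + g$
$\left(-26729 + Z{\left(-220,104 \right)}\right) \left(J{\left(79 \right)} + 27580\right) = \left(-26729 - 286\right) \left(\left(29 + 79\right) + 27580\right) = \left(-26729 - 286\right) \left(108 + 27580\right) = \left(-27015\right) 27688 = -747991320$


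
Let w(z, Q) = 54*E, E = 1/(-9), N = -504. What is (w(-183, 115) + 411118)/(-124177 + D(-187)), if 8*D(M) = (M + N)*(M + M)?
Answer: -1644448/367491 ≈ -4.4748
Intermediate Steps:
E = -⅑ (E = 1*(-⅑) = -⅑ ≈ -0.11111)
D(M) = M*(-504 + M)/4 (D(M) = ((M - 504)*(M + M))/8 = ((-504 + M)*(2*M))/8 = (2*M*(-504 + M))/8 = M*(-504 + M)/4)
w(z, Q) = -6 (w(z, Q) = 54*(-⅑) = -6)
(w(-183, 115) + 411118)/(-124177 + D(-187)) = (-6 + 411118)/(-124177 + (¼)*(-187)*(-504 - 187)) = 411112/(-124177 + (¼)*(-187)*(-691)) = 411112/(-124177 + 129217/4) = 411112/(-367491/4) = 411112*(-4/367491) = -1644448/367491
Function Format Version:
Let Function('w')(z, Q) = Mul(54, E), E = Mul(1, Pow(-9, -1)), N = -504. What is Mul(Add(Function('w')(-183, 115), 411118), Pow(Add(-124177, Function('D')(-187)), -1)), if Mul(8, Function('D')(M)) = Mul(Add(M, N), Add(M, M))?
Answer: Rational(-1644448, 367491) ≈ -4.4748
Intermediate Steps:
E = Rational(-1, 9) (E = Mul(1, Rational(-1, 9)) = Rational(-1, 9) ≈ -0.11111)
Function('D')(M) = Mul(Rational(1, 4), M, Add(-504, M)) (Function('D')(M) = Mul(Rational(1, 8), Mul(Add(M, -504), Add(M, M))) = Mul(Rational(1, 8), Mul(Add(-504, M), Mul(2, M))) = Mul(Rational(1, 8), Mul(2, M, Add(-504, M))) = Mul(Rational(1, 4), M, Add(-504, M)))
Function('w')(z, Q) = -6 (Function('w')(z, Q) = Mul(54, Rational(-1, 9)) = -6)
Mul(Add(Function('w')(-183, 115), 411118), Pow(Add(-124177, Function('D')(-187)), -1)) = Mul(Add(-6, 411118), Pow(Add(-124177, Mul(Rational(1, 4), -187, Add(-504, -187))), -1)) = Mul(411112, Pow(Add(-124177, Mul(Rational(1, 4), -187, -691)), -1)) = Mul(411112, Pow(Add(-124177, Rational(129217, 4)), -1)) = Mul(411112, Pow(Rational(-367491, 4), -1)) = Mul(411112, Rational(-4, 367491)) = Rational(-1644448, 367491)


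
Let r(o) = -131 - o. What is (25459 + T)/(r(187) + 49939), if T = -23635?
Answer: 1824/49621 ≈ 0.036759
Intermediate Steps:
(25459 + T)/(r(187) + 49939) = (25459 - 23635)/((-131 - 1*187) + 49939) = 1824/((-131 - 187) + 49939) = 1824/(-318 + 49939) = 1824/49621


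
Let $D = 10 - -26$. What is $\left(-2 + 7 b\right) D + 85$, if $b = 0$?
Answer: $13$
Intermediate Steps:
$D = 36$ ($D = 10 + 26 = 36$)
$\left(-2 + 7 b\right) D + 85 = \left(-2 + 7 \cdot 0\right) 36 + 85 = \left(-2 + 0\right) 36 + 85 = \left(-2\right) 36 + 85 = -72 + 85 = 13$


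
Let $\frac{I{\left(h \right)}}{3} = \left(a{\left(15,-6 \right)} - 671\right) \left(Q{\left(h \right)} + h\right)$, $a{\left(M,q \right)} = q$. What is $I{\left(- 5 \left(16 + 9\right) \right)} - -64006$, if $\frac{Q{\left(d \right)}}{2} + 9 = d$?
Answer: $862189$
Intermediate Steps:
$Q{\left(d \right)} = -18 + 2 d$
$I{\left(h \right)} = 36558 - 6093 h$ ($I{\left(h \right)} = 3 \left(-6 - 671\right) \left(\left(-18 + 2 h\right) + h\right) = 3 \left(- 677 \left(-18 + 3 h\right)\right) = 3 \left(12186 - 2031 h\right) = 36558 - 6093 h$)
$I{\left(- 5 \left(16 + 9\right) \right)} - -64006 = \left(36558 - 6093 \left(- 5 \left(16 + 9\right)\right)\right) - -64006 = \left(36558 - 6093 \left(\left(-5\right) 25\right)\right) + 64006 = \left(36558 - -761625\right) + 64006 = \left(36558 + 761625\right) + 64006 = 798183 + 64006 = 862189$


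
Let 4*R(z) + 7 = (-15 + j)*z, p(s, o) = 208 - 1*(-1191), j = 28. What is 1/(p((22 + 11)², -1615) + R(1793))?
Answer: 2/14449 ≈ 0.00013842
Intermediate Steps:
p(s, o) = 1399 (p(s, o) = 208 + 1191 = 1399)
R(z) = -7/4 + 13*z/4 (R(z) = -7/4 + ((-15 + 28)*z)/4 = -7/4 + (13*z)/4 = -7/4 + 13*z/4)
1/(p((22 + 11)², -1615) + R(1793)) = 1/(1399 + (-7/4 + (13/4)*1793)) = 1/(1399 + (-7/4 + 23309/4)) = 1/(1399 + 11651/2) = 1/(14449/2) = 2/14449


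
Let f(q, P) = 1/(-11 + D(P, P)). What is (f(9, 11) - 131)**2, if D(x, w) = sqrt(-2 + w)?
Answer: 1100401/64 ≈ 17194.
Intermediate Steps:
f(q, P) = 1/(-11 + sqrt(-2 + P))
(f(9, 11) - 131)**2 = (1/(-11 + sqrt(-2 + 11)) - 131)**2 = (1/(-11 + sqrt(9)) - 131)**2 = (1/(-11 + 3) - 131)**2 = (1/(-8) - 131)**2 = (-1/8 - 131)**2 = (-1049/8)**2 = 1100401/64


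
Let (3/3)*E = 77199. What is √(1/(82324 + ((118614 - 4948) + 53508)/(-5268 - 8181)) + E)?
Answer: 9*√1167961189349505297274/1107008302 ≈ 277.85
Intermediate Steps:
E = 77199
√(1/(82324 + ((118614 - 4948) + 53508)/(-5268 - 8181)) + E) = √(1/(82324 + ((118614 - 4948) + 53508)/(-5268 - 8181)) + 77199) = √(1/(82324 + (113666 + 53508)/(-13449)) + 77199) = √(1/(82324 + 167174*(-1/13449)) + 77199) = √(1/(82324 - 167174/13449) + 77199) = √(1/(1107008302/13449) + 77199) = √(13449/1107008302 + 77199) = √(85459933919547/1107008302) = 9*√1167961189349505297274/1107008302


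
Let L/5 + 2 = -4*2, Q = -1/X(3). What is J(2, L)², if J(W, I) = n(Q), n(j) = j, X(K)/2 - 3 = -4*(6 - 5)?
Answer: ¼ ≈ 0.25000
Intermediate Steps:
X(K) = -2 (X(K) = 6 + 2*(-4*(6 - 5)) = 6 + 2*(-4*1) = 6 + 2*(-4) = 6 - 8 = -2)
Q = ½ (Q = -1/(-2) = -1*(-½) = ½ ≈ 0.50000)
L = -50 (L = -10 + 5*(-4*2) = -10 + 5*(-8) = -10 - 40 = -50)
J(W, I) = ½
J(2, L)² = (½)² = ¼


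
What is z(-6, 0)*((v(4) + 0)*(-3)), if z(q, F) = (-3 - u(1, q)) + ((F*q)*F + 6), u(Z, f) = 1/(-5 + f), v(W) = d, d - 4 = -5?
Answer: 102/11 ≈ 9.2727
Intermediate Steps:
d = -1 (d = 4 - 5 = -1)
v(W) = -1
z(q, F) = 3 - 1/(-5 + q) + q*F**2 (z(q, F) = (-3 - 1/(-5 + q)) + ((F*q)*F + 6) = (-3 - 1/(-5 + q)) + (q*F**2 + 6) = (-3 - 1/(-5 + q)) + (6 + q*F**2) = 3 - 1/(-5 + q) + q*F**2)
z(-6, 0)*((v(4) + 0)*(-3)) = ((-1 + (-5 - 6)*(3 - 6*0**2))/(-5 - 6))*((-1 + 0)*(-3)) = ((-1 - 11*(3 - 6*0))/(-11))*(-1*(-3)) = -(-1 - 11*(3 + 0))/11*3 = -(-1 - 11*3)/11*3 = -(-1 - 33)/11*3 = -1/11*(-34)*3 = (34/11)*3 = 102/11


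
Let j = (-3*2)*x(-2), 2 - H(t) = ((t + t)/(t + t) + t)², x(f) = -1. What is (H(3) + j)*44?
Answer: -352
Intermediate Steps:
H(t) = 2 - (1 + t)² (H(t) = 2 - ((t + t)/(t + t) + t)² = 2 - ((2*t)/((2*t)) + t)² = 2 - ((2*t)*(1/(2*t)) + t)² = 2 - (1 + t)²)
j = 6 (j = -3*2*(-1) = -6*(-1) = 6)
(H(3) + j)*44 = ((2 - (1 + 3)²) + 6)*44 = ((2 - 1*4²) + 6)*44 = ((2 - 1*16) + 6)*44 = ((2 - 16) + 6)*44 = (-14 + 6)*44 = -8*44 = -352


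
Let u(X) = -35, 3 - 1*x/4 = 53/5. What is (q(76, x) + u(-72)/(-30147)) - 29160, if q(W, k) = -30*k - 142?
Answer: -855873295/30147 ≈ -28390.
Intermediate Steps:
x = -152/5 (x = 12 - 212/5 = -152/5 ≈ -30.400)
q(W, k) = -142 - 30*k
(q(76, x) + u(-72)/(-30147)) - 29160 = ((-142 - 30*(-152/5)) - 35/(-30147)) - 29160 = ((-142 + 912) - 35*(-1/30147)) - 29160 = (770 + 35/30147) - 29160 = 23213225/30147 - 29160 = -855873295/30147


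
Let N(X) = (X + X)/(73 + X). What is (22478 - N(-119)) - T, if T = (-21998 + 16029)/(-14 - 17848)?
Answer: 9232283963/410826 ≈ 22473.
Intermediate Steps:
N(X) = 2*X/(73 + X) (N(X) = (2*X)/(73 + X) = 2*X/(73 + X))
T = 5969/17862 (T = -5969/(-17862) = -5969*(-1/17862) = 5969/17862 ≈ 0.33417)
(22478 - N(-119)) - T = (22478 - 2*(-119)/(73 - 119)) - 1*5969/17862 = (22478 - 2*(-119)/(-46)) - 5969/17862 = (22478 - 2*(-119)*(-1)/46) - 5969/17862 = (22478 - 1*119/23) - 5969/17862 = (22478 - 119/23) - 5969/17862 = 516875/23 - 5969/17862 = 9232283963/410826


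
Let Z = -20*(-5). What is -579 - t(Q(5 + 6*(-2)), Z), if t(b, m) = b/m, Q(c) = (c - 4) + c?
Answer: -28941/50 ≈ -578.82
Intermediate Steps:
Z = 100
Q(c) = -4 + 2*c (Q(c) = (-4 + c) + c = -4 + 2*c)
-579 - t(Q(5 + 6*(-2)), Z) = -579 - (-4 + 2*(5 + 6*(-2)))/100 = -579 - (-4 + 2*(5 - 12))/100 = -579 - (-4 + 2*(-7))/100 = -579 - (-4 - 14)/100 = -579 - (-18)/100 = -579 - 1*(-9/50) = -579 + 9/50 = -28941/50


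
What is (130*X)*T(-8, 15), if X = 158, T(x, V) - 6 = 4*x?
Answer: -534040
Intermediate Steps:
T(x, V) = 6 + 4*x
(130*X)*T(-8, 15) = (130*158)*(6 + 4*(-8)) = 20540*(6 - 32) = 20540*(-26) = -534040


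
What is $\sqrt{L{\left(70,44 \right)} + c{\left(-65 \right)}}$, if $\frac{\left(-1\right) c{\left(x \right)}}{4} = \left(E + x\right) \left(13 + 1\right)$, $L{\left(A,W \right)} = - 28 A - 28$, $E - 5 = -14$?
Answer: $14 \sqrt{11} \approx 46.433$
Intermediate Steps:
$E = -9$ ($E = 5 - 14 = -9$)
$L{\left(A,W \right)} = -28 - 28 A$
$c{\left(x \right)} = 504 - 56 x$ ($c{\left(x \right)} = - 4 \left(-9 + x\right) \left(13 + 1\right) = - 4 \left(-9 + x\right) 14 = - 4 \left(-126 + 14 x\right) = 504 - 56 x$)
$\sqrt{L{\left(70,44 \right)} + c{\left(-65 \right)}} = \sqrt{\left(-28 - 1960\right) + \left(504 - -3640\right)} = \sqrt{\left(-28 - 1960\right) + \left(504 + 3640\right)} = \sqrt{-1988 + 4144} = \sqrt{2156} = 14 \sqrt{11}$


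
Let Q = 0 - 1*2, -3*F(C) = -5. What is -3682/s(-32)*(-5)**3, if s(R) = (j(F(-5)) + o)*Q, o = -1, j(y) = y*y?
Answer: -2071125/16 ≈ -1.2945e+5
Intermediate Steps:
F(C) = 5/3 (F(C) = -1/3*(-5) = 5/3)
j(y) = y**2
Q = -2 (Q = 0 - 2 = -2)
s(R) = -32/9 (s(R) = ((5/3)**2 - 1)*(-2) = (25/9 - 1)*(-2) = (16/9)*(-2) = -32/9)
-3682/s(-32)*(-5)**3 = -3682/(-32/9)*(-5)**3 = -3682*(-9/32)*(-125) = (16569/16)*(-125) = -2071125/16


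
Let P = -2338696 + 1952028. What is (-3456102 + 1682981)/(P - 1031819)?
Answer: 253303/202641 ≈ 1.2500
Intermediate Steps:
P = -386668
(-3456102 + 1682981)/(P - 1031819) = (-3456102 + 1682981)/(-386668 - 1031819) = -1773121/(-1418487) = -1773121*(-1/1418487) = 253303/202641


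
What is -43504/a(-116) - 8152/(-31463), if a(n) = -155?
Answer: 1370029912/4876765 ≈ 280.93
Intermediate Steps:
-43504/a(-116) - 8152/(-31463) = -43504/(-155) - 8152/(-31463) = -43504*(-1/155) - 8152*(-1/31463) = 43504/155 + 8152/31463 = 1370029912/4876765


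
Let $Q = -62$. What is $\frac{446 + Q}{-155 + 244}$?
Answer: $\frac{384}{89} \approx 4.3146$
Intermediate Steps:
$\frac{446 + Q}{-155 + 244} = \frac{446 - 62}{-155 + 244} = \frac{384}{89}$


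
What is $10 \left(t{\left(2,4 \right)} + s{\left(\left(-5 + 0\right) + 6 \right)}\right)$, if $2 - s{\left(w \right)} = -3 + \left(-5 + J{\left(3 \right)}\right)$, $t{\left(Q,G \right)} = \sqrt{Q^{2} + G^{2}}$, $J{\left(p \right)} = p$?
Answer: $70 + 20 \sqrt{5} \approx 114.72$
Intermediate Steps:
$t{\left(Q,G \right)} = \sqrt{G^{2} + Q^{2}}$
$s{\left(w \right)} = 7$ ($s{\left(w \right)} = 2 - \left(-3 + \left(-5 + 3\right)\right) = 2 - \left(-3 - 2\right) = 2 - -5 = 2 + 5 = 7$)
$10 \left(t{\left(2,4 \right)} + s{\left(\left(-5 + 0\right) + 6 \right)}\right) = 10 \left(\sqrt{4^{2} + 2^{2}} + 7\right) = 10 \left(\sqrt{16 + 4} + 7\right) = 10 \left(\sqrt{20} + 7\right) = 10 \left(2 \sqrt{5} + 7\right) = 10 \left(7 + 2 \sqrt{5}\right) = 70 + 20 \sqrt{5}$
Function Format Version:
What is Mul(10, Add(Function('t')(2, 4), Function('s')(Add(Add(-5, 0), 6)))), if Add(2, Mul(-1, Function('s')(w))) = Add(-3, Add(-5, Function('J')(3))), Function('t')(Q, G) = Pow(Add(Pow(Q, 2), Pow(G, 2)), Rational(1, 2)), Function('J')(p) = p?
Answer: Add(70, Mul(20, Pow(5, Rational(1, 2)))) ≈ 114.72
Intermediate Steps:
Function('t')(Q, G) = Pow(Add(Pow(G, 2), Pow(Q, 2)), Rational(1, 2))
Function('s')(w) = 7 (Function('s')(w) = Add(2, Mul(-1, Add(-3, Add(-5, 3)))) = Add(2, Mul(-1, Add(-3, -2))) = Add(2, Mul(-1, -5)) = Add(2, 5) = 7)
Mul(10, Add(Function('t')(2, 4), Function('s')(Add(Add(-5, 0), 6)))) = Mul(10, Add(Pow(Add(Pow(4, 2), Pow(2, 2)), Rational(1, 2)), 7)) = Mul(10, Add(Pow(Add(16, 4), Rational(1, 2)), 7)) = Mul(10, Add(Pow(20, Rational(1, 2)), 7)) = Mul(10, Add(Mul(2, Pow(5, Rational(1, 2))), 7)) = Mul(10, Add(7, Mul(2, Pow(5, Rational(1, 2))))) = Add(70, Mul(20, Pow(5, Rational(1, 2))))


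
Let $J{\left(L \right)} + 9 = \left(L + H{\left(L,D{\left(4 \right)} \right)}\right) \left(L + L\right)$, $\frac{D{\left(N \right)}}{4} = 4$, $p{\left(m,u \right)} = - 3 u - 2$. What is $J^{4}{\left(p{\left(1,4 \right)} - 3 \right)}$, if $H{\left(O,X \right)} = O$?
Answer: $1730827040881$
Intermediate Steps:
$p{\left(m,u \right)} = -2 - 3 u$
$D{\left(N \right)} = 16$ ($D{\left(N \right)} = 4 \cdot 4 = 16$)
$J{\left(L \right)} = -9 + 4 L^{2}$ ($J{\left(L \right)} = -9 + \left(L + L\right) \left(L + L\right) = -9 + 2 L 2 L = -9 + 4 L^{2}$)
$J^{4}{\left(p{\left(1,4 \right)} - 3 \right)} = \left(-9 + 4 \left(\left(-2 - 12\right) - 3\right)^{2}\right)^{4} = \left(-9 + 4 \left(-14 - 3\right)^{2}\right)^{4} = \left(-9 + 4 \left(-17\right)^{2}\right)^{4} = \left(-9 + 4 \cdot 289\right)^{4} = \left(-9 + 1156\right)^{4} = 1147^{4} = 1730827040881$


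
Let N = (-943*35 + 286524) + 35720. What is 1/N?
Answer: 1/289239 ≈ 3.4573e-6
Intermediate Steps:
N = 289239 (N = (-33005 + 286524) + 35720 = 253519 + 35720 = 289239)
1/N = 1/289239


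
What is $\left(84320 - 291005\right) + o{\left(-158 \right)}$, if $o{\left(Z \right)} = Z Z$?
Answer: $-181721$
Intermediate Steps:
$o{\left(Z \right)} = Z^{2}$
$\left(84320 - 291005\right) + o{\left(-158 \right)} = \left(84320 - 291005\right) + \left(-158\right)^{2} = -206685 + 24964 = -181721$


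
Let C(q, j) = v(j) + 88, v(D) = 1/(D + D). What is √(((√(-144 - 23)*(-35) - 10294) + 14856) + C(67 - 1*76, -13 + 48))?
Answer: √(22785070 - 171500*I*√167)/70 ≈ 68.271 - 3.3125*I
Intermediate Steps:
v(D) = 1/(2*D)
C(q, j) = 88 + 1/(2*j) (C(q, j) = 1/(2*j) + 88 = 88 + 1/(2*j))
√(((√(-144 - 23)*(-35) - 10294) + 14856) + C(67 - 1*76, -13 + 48)) = √(((√(-144 - 23)*(-35) - 10294) + 14856) + (88 + 1/(2*(-13 + 48)))) = √(((√(-167)*(-35) - 10294) + 14856) + (88 + (½)/35)) = √((((I*√167)*(-35) - 10294) + 14856) + (88 + (½)*(1/35))) = √(((-35*I*√167 - 10294) + 14856) + (88 + 1/70)) = √(((-10294 - 35*I*√167) + 14856) + 6161/70) = √((4562 - 35*I*√167) + 6161/70) = √(325501/70 - 35*I*√167)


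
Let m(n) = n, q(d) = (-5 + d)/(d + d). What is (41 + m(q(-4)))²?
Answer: 113569/64 ≈ 1774.5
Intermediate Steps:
q(d) = (-5 + d)/(2*d) (q(d) = (-5 + d)/((2*d)) = (-5 + d)*(1/(2*d)) = (-5 + d)/(2*d))
(41 + m(q(-4)))² = (41 + (½)*(-5 - 4)/(-4))² = (41 + (½)*(-¼)*(-9))² = (41 + 9/8)² = (337/8)² = 113569/64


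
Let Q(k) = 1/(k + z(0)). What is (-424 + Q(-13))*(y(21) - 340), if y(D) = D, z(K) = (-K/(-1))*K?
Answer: 1758647/13 ≈ 1.3528e+5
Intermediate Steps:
z(K) = K**2 (z(K) = (-K*(-1))*K = (-(-1)*K)*K = K*K = K**2)
Q(k) = 1/k (Q(k) = 1/(k + 0**2) = 1/(k + 0) = 1/k)
(-424 + Q(-13))*(y(21) - 340) = (-424 + 1/(-13))*(21 - 340) = (-424 - 1/13)*(-319) = -5513/13*(-319) = 1758647/13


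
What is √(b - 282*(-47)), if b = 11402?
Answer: 4*√1541 ≈ 157.02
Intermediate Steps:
√(b - 282*(-47)) = √(11402 - 282*(-47)) = √(11402 + 13254) = √24656 = 4*√1541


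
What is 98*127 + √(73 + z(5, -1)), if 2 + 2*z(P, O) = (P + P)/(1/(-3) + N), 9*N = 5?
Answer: 12446 + 3*√42/2 ≈ 12456.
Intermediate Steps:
N = 5/9 (N = (⅑)*5 = 5/9 ≈ 0.55556)
z(P, O) = -1 + 9*P/2 (z(P, O) = -1 + ((P + P)/(1/(-3) + 5/9))/2 = -1 + ((2*P)/(-⅓ + 5/9))/2 = -1 + ((2*P)/(2/9))/2 = -1 + ((2*P)*(9/2))/2 = -1 + (9*P)/2 = -1 + 9*P/2)
98*127 + √(73 + z(5, -1)) = 98*127 + √(73 + (-1 + (9/2)*5)) = 12446 + √(73 + (-1 + 45/2)) = 12446 + √(73 + 43/2) = 12446 + √(189/2) = 12446 + 3*√42/2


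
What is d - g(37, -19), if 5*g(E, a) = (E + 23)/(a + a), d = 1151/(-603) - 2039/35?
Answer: -23999608/400995 ≈ -59.850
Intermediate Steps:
d = -1269802/21105 (d = 1151*(-1/603) - 2039*1/35 = -1151/603 - 2039/35 = -1269802/21105 ≈ -60.166)
g(E, a) = (23 + E)/(10*a) (g(E, a) = ((E + 23)/(a + a))/5 = ((23 + E)/((2*a)))/5 = ((23 + E)*(1/(2*a)))/5 = ((23 + E)/(2*a))/5 = (23 + E)/(10*a))
d - g(37, -19) = -1269802/21105 - (23 + 37)/(10*(-19)) = -1269802/21105 - (-1)*60/(10*19) = -1269802/21105 - 1*(-6/19) = -1269802/21105 + 6/19 = -23999608/400995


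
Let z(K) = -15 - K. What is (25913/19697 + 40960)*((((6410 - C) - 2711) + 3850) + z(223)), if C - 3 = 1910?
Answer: 4355187548134/19697 ≈ 2.2111e+8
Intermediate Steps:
C = 1913 (C = 3 + 1910 = 1913)
(25913/19697 + 40960)*((((6410 - C) - 2711) + 3850) + z(223)) = (25913/19697 + 40960)*((((6410 - 1*1913) - 2711) + 3850) + (-15 - 1*223)) = (25913*(1/19697) + 40960)*((((6410 - 1913) - 2711) + 3850) + (-15 - 223)) = (25913/19697 + 40960)*(((4497 - 2711) + 3850) - 238) = 806815033*((1786 + 3850) - 238)/19697 = 806815033*(5636 - 238)/19697 = (806815033/19697)*5398 = 4355187548134/19697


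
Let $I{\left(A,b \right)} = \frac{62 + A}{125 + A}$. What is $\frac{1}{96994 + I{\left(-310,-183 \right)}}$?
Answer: $\frac{185}{17944138} \approx 1.031 \cdot 10^{-5}$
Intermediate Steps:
$I{\left(A,b \right)} = \frac{62 + A}{125 + A}$
$\frac{1}{96994 + I{\left(-310,-183 \right)}} = \frac{1}{96994 + \frac{62 - 310}{125 - 310}} = \frac{1}{96994 + \frac{1}{-185} \left(-248\right)} = \frac{1}{96994 - - \frac{248}{185}} = \frac{1}{96994 + \frac{248}{185}} = \frac{1}{\frac{17944138}{185}} = \frac{185}{17944138}$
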